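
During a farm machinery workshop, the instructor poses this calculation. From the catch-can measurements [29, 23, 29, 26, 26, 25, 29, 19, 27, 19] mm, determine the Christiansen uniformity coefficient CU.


xbar = 252 / 10 = 25.200
sum|xi - xbar| = 29.600
CU = 100 * (1 - 29.600 / (10 * 25.200))
   = 100 * (1 - 0.1175)
   = 88.25%


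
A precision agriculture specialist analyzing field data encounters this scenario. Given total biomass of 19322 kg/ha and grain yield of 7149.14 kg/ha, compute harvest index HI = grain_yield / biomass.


HI = grain_yield / biomass
   = 7149.14 / 19322
   = 0.37


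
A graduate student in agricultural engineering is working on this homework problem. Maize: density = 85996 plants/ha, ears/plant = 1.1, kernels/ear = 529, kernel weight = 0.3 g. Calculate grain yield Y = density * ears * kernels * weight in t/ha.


Y = density * ears * kernels * kw
  = 85996 * 1.1 * 529 * 0.3 g/ha
  = 15012321.72 g/ha
  = 15012.32 kg/ha = 15.01 t/ha


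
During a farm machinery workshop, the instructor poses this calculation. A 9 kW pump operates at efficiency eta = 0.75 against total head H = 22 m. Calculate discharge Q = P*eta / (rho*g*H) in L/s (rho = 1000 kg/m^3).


Q = (P * 1000 * eta) / (rho * g * H)
  = (9 * 1000 * 0.75) / (1000 * 9.81 * 22)
  = 6750 / 215820
  = 0.03128 m^3/s = 31.28 L/s


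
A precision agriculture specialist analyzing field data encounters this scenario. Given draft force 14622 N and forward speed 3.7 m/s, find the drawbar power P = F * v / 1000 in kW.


P = F * v / 1000
  = 14622 * 3.7 / 1000
  = 54101.40 / 1000
  = 54.10 kW


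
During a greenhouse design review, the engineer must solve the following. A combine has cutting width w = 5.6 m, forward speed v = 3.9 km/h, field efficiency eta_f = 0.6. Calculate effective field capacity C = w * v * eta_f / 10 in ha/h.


C = w * v * eta_f / 10
  = 5.6 * 3.9 * 0.6 / 10
  = 13.10 / 10
  = 1.31 ha/h


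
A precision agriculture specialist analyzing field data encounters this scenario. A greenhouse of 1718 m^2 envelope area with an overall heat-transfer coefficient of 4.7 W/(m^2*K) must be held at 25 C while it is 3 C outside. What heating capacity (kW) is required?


dT = 25 - (3) = 22 K
Q = U * A * dT
  = 4.7 * 1718 * 22
  = 177641.20 W = 177.64 kW


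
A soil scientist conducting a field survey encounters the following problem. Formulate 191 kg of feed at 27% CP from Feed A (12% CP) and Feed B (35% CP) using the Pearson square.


parts_A = CP_b - target = 35 - 27 = 8
parts_B = target - CP_a = 27 - 12 = 15
total_parts = 8 + 15 = 23
Feed A = 191 * 8 / 23 = 66.43 kg
Feed B = 191 * 15 / 23 = 124.57 kg

66.43 kg


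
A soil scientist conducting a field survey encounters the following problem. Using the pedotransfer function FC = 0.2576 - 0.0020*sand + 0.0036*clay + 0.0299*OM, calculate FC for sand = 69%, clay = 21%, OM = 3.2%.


FC = 0.2576 - 0.0020*69 + 0.0036*21 + 0.0299*3.2
   = 0.2576 - 0.1380 + 0.0756 + 0.0957
   = 0.2909


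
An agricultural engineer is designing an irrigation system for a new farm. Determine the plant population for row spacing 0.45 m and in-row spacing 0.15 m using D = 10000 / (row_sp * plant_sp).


D = 10000 / (row_sp * plant_sp)
  = 10000 / (0.45 * 0.15)
  = 10000 / 0.0675
  = 148148.15 plants/ha


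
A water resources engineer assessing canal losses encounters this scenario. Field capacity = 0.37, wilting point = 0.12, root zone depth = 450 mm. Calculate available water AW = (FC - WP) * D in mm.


AW = (FC - WP) * D
   = (0.37 - 0.12) * 450
   = 0.25 * 450
   = 112.50 mm


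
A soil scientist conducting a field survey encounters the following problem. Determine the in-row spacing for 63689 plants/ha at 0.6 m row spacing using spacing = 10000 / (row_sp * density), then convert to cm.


spacing = 10000 / (row_sp * density)
        = 10000 / (0.6 * 63689)
        = 10000 / 38213.40
        = 0.26169 m = 26.17 cm


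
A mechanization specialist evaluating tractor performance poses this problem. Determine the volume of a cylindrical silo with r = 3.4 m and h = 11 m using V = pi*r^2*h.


V = pi * r^2 * h
  = pi * 3.4^2 * 11
  = pi * 11.56 * 11
  = 399.48 m^3


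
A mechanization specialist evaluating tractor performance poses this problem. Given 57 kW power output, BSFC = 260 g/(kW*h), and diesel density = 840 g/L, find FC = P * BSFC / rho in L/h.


FC = P * BSFC / rho_fuel
   = 57 * 260 / 840
   = 14820 / 840
   = 17.64 L/h


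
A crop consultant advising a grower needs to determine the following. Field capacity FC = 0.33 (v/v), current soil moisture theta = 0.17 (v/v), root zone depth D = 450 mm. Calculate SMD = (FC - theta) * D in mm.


SMD = (FC - theta) * D
    = (0.33 - 0.17) * 450
    = 0.160 * 450
    = 72 mm


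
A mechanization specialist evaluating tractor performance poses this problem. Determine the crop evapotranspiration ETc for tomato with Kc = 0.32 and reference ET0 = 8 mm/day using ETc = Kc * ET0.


ETc = Kc * ET0
    = 0.32 * 8
    = 2.56 mm/day


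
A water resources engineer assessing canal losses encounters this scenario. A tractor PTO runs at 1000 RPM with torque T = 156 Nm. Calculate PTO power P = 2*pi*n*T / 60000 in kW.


P = 2*pi*n*T / 60000
  = 2*pi * 1000 * 156 / 60000
  = 980176.91 / 60000
  = 16.34 kW


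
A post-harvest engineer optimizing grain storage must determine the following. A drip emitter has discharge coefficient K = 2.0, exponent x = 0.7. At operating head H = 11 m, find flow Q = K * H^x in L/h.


Q = K * H^x
  = 2.0 * 11^0.7
  = 2.0 * 5.3577
  = 10.72 L/h


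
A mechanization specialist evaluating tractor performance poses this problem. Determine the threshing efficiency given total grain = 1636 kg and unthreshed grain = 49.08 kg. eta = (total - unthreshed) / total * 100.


eta = (total - unthreshed) / total * 100
    = (1636 - 49.08) / 1636 * 100
    = 1586.92 / 1636 * 100
    = 97%


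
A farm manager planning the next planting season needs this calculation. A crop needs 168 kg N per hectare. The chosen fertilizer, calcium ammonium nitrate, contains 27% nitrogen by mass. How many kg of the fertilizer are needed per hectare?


Rate = N_required / (N_content / 100)
     = 168 / (27 / 100)
     = 168 / 0.27
     = 622.22 kg/ha


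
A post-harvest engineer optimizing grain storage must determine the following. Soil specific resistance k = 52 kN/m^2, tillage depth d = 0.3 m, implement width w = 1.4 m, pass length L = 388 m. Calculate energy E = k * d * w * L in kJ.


E = k * d * w * L
  = 52 * 0.3 * 1.4 * 388
  = 8473.92 kJ


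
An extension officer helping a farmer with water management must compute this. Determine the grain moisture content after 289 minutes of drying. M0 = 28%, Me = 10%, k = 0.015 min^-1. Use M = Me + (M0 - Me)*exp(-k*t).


M = Me + (M0 - Me) * e^(-k*t)
  = 10 + (28 - 10) * e^(-0.015*289)
  = 10 + 18 * e^(-4.335)
  = 10 + 18 * 0.01310
  = 10 + 0.2358
  = 10.24%


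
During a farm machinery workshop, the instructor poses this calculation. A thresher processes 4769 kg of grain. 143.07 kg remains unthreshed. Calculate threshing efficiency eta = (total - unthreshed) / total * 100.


eta = (total - unthreshed) / total * 100
    = (4769 - 143.07) / 4769 * 100
    = 4625.93 / 4769 * 100
    = 97%


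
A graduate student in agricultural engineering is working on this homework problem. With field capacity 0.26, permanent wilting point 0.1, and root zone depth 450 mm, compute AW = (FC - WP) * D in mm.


AW = (FC - WP) * D
   = (0.26 - 0.1) * 450
   = 0.16 * 450
   = 72 mm


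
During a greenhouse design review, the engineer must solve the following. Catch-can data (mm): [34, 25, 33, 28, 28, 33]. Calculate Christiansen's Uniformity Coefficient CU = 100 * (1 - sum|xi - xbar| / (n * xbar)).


xbar = 181 / 6 = 30.167
sum|xi - xbar| = 19
CU = 100 * (1 - 19 / (6 * 30.167))
   = 100 * (1 - 0.1050)
   = 89.50%


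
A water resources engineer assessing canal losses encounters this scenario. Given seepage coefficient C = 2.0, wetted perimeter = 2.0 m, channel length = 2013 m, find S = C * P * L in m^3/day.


S = C * P * L
  = 2.0 * 2.0 * 2013
  = 8052 m^3/day


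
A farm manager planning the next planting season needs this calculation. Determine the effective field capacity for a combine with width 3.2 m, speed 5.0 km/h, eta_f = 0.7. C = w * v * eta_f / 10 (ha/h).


C = w * v * eta_f / 10
  = 3.2 * 5.0 * 0.7 / 10
  = 11.20 / 10
  = 1.12 ha/h


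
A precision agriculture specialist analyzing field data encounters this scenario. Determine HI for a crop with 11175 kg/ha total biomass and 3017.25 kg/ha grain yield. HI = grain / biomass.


HI = grain_yield / biomass
   = 3017.25 / 11175
   = 0.27


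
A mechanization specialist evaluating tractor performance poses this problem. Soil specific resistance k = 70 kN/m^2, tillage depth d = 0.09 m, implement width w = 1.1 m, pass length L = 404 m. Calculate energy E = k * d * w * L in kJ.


E = k * d * w * L
  = 70 * 0.09 * 1.1 * 404
  = 2799.72 kJ


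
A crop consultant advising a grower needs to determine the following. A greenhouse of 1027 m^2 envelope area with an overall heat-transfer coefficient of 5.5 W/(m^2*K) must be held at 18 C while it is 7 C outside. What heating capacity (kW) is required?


dT = 18 - (7) = 11 K
Q = U * A * dT
  = 5.5 * 1027 * 11
  = 62133.50 W = 62.13 kW


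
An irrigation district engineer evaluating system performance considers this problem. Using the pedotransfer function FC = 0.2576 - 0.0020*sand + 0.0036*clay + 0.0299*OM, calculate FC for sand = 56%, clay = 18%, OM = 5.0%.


FC = 0.2576 - 0.0020*56 + 0.0036*18 + 0.0299*5.0
   = 0.2576 - 0.1120 + 0.0648 + 0.1495
   = 0.3599


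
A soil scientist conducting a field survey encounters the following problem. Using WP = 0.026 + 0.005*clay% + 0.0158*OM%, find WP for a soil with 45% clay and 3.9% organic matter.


WP = 0.026 + 0.005*45 + 0.0158*3.9
   = 0.026 + 0.2250 + 0.0616
   = 0.3126


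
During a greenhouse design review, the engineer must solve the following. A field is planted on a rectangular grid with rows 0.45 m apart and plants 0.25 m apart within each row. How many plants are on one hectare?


D = 10000 / (row_sp * plant_sp)
  = 10000 / (0.45 * 0.25)
  = 10000 / 0.1125
  = 88888.89 plants/ha


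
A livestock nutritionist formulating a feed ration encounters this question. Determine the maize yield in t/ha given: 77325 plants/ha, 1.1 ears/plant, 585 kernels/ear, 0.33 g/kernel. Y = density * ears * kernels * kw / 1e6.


Y = density * ears * kernels * kw
  = 77325 * 1.1 * 585 * 0.33 g/ha
  = 16420350.38 g/ha
  = 16420.35 kg/ha = 16.42 t/ha


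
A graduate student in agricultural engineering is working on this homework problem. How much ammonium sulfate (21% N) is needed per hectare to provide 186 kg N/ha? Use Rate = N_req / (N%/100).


Rate = N_required / (N_content / 100)
     = 186 / (21 / 100)
     = 186 / 0.21
     = 885.71 kg/ha


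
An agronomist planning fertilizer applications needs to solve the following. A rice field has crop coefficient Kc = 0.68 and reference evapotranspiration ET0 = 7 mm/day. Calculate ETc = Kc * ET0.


ETc = Kc * ET0
    = 0.68 * 7
    = 4.76 mm/day


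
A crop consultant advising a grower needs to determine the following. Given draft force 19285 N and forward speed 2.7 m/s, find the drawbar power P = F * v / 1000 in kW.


P = F * v / 1000
  = 19285 * 2.7 / 1000
  = 52069.50 / 1000
  = 52.07 kW


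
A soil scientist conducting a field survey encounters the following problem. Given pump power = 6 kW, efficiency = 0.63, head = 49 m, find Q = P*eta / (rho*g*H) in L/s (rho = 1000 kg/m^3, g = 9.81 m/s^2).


Q = (P * 1000 * eta) / (rho * g * H)
  = (6 * 1000 * 0.63) / (1000 * 9.81 * 49)
  = 3780 / 480690
  = 0.00786 m^3/s = 7.86 L/s


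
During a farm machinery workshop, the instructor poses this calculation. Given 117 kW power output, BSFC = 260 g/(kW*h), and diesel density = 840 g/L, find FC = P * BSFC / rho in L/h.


FC = P * BSFC / rho_fuel
   = 117 * 260 / 840
   = 30420 / 840
   = 36.21 L/h


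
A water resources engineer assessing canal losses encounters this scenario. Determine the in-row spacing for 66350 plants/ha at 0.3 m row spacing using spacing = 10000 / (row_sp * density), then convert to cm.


spacing = 10000 / (row_sp * density)
        = 10000 / (0.3 * 66350)
        = 10000 / 19905
        = 0.50239 m = 50.24 cm


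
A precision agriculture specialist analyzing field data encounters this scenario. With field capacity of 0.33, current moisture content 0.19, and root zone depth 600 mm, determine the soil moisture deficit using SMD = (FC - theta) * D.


SMD = (FC - theta) * D
    = (0.33 - 0.19) * 600
    = 0.140 * 600
    = 84 mm


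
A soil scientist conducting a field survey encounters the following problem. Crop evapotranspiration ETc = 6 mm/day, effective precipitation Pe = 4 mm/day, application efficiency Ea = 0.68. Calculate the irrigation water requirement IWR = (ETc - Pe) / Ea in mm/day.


IWR = (ETc - Pe) / Ea
    = (6 - 4) / 0.68
    = 2 / 0.68
    = 2.94 mm/day


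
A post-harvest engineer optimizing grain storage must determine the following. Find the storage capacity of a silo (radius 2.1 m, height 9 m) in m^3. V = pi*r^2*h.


V = pi * r^2 * h
  = pi * 2.1^2 * 9
  = pi * 4.41 * 9
  = 124.69 m^3


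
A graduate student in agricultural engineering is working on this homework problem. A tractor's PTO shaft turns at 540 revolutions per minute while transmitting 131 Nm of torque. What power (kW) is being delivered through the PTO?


P = 2*pi*n*T / 60000
  = 2*pi * 540 * 131 / 60000
  = 444472.53 / 60000
  = 7.41 kW


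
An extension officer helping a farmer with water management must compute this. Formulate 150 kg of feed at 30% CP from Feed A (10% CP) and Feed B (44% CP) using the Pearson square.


parts_A = CP_b - target = 44 - 30 = 14
parts_B = target - CP_a = 30 - 10 = 20
total_parts = 14 + 20 = 34
Feed A = 150 * 14 / 34 = 61.76 kg
Feed B = 150 * 20 / 34 = 88.24 kg

61.76 kg


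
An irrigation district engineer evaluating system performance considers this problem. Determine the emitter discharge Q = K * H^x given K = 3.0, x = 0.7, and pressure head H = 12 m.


Q = K * H^x
  = 3.0 * 12^0.7
  = 3.0 * 5.6941
  = 17.08 L/h


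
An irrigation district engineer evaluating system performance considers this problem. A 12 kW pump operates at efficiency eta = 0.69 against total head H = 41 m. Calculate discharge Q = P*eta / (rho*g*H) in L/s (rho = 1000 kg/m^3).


Q = (P * 1000 * eta) / (rho * g * H)
  = (12 * 1000 * 0.69) / (1000 * 9.81 * 41)
  = 8280 / 402210
  = 0.02059 m^3/s = 20.59 L/s


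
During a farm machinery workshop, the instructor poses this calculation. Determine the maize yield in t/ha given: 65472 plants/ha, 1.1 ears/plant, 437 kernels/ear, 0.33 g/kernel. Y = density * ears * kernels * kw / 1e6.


Y = density * ears * kernels * kw
  = 65472 * 1.1 * 437 * 0.33 g/ha
  = 10385888.83 g/ha
  = 10385.89 kg/ha = 10.39 t/ha


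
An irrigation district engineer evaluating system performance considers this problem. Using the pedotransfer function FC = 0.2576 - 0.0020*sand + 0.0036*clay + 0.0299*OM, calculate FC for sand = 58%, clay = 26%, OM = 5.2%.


FC = 0.2576 - 0.0020*58 + 0.0036*26 + 0.0299*5.2
   = 0.2576 - 0.1160 + 0.0936 + 0.1555
   = 0.3907


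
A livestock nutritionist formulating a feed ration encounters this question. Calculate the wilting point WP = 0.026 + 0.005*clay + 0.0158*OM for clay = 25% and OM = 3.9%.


WP = 0.026 + 0.005*25 + 0.0158*3.9
   = 0.026 + 0.1250 + 0.0616
   = 0.2126


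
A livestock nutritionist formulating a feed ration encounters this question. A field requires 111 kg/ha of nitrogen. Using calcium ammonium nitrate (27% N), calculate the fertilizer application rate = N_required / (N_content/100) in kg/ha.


Rate = N_required / (N_content / 100)
     = 111 / (27 / 100)
     = 111 / 0.27
     = 411.11 kg/ha


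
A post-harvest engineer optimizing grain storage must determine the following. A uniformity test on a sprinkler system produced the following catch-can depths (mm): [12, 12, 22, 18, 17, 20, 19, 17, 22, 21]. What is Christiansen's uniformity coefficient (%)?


xbar = 180 / 10 = 18
sum|xi - xbar| = 28
CU = 100 * (1 - 28 / (10 * 18))
   = 100 * (1 - 0.1556)
   = 84.44%


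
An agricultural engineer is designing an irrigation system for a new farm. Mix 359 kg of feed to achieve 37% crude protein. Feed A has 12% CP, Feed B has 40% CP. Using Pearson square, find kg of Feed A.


parts_A = CP_b - target = 40 - 37 = 3
parts_B = target - CP_a = 37 - 12 = 25
total_parts = 3 + 25 = 28
Feed A = 359 * 3 / 28 = 38.46 kg
Feed B = 359 * 25 / 28 = 320.54 kg

38.46 kg


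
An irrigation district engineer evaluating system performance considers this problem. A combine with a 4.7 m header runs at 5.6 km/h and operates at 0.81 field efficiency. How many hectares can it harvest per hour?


C = w * v * eta_f / 10
  = 4.7 * 5.6 * 0.81 / 10
  = 21.32 / 10
  = 2.13 ha/h


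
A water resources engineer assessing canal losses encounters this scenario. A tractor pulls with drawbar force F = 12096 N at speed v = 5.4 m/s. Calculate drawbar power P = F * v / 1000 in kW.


P = F * v / 1000
  = 12096 * 5.4 / 1000
  = 65318.40 / 1000
  = 65.32 kW


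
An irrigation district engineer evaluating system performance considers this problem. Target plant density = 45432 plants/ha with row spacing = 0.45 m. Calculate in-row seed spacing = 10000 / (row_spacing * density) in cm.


spacing = 10000 / (row_sp * density)
        = 10000 / (0.45 * 45432)
        = 10000 / 20444.40
        = 0.48913 m = 48.91 cm


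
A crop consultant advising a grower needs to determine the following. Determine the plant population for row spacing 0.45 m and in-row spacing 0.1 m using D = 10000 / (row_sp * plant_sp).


D = 10000 / (row_sp * plant_sp)
  = 10000 / (0.45 * 0.1)
  = 10000 / 0.0450
  = 222222.22 plants/ha


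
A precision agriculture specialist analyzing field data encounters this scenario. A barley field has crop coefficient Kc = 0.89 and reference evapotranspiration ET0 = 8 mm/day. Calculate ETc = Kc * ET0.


ETc = Kc * ET0
    = 0.89 * 8
    = 7.12 mm/day


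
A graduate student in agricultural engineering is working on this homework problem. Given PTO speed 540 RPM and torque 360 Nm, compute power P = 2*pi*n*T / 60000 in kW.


P = 2*pi*n*T / 60000
  = 2*pi * 540 * 360 / 60000
  = 1221451.22 / 60000
  = 20.36 kW


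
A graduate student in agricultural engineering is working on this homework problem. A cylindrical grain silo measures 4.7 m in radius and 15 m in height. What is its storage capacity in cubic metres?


V = pi * r^2 * h
  = pi * 4.7^2 * 15
  = pi * 22.09 * 15
  = 1040.97 m^3


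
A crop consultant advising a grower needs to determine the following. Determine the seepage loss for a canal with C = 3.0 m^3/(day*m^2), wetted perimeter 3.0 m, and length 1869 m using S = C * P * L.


S = C * P * L
  = 3.0 * 3.0 * 1869
  = 16821 m^3/day


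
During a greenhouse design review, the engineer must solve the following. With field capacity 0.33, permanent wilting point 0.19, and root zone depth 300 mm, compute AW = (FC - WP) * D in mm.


AW = (FC - WP) * D
   = (0.33 - 0.19) * 300
   = 0.14 * 300
   = 42 mm


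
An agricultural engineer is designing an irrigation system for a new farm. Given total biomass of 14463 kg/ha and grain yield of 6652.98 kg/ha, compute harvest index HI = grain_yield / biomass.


HI = grain_yield / biomass
   = 6652.98 / 14463
   = 0.46


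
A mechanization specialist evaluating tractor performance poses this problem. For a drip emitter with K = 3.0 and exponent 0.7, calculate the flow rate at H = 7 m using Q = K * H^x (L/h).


Q = K * H^x
  = 3.0 * 7^0.7
  = 3.0 * 3.9045
  = 11.71 L/h


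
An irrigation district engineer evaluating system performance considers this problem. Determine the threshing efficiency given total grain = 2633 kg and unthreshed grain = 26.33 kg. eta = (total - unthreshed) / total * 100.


eta = (total - unthreshed) / total * 100
    = (2633 - 26.33) / 2633 * 100
    = 2606.67 / 2633 * 100
    = 99%


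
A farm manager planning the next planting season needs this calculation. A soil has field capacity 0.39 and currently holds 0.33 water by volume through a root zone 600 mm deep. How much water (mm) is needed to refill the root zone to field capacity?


SMD = (FC - theta) * D
    = (0.39 - 0.33) * 600
    = 0.060 * 600
    = 36 mm


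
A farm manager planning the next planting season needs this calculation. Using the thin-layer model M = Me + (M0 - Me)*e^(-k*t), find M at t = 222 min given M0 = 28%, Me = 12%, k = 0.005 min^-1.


M = Me + (M0 - Me) * e^(-k*t)
  = 12 + (28 - 12) * e^(-0.005*222)
  = 12 + 16 * e^(-1.110)
  = 12 + 16 * 0.32956
  = 12 + 5.2729
  = 17.27%


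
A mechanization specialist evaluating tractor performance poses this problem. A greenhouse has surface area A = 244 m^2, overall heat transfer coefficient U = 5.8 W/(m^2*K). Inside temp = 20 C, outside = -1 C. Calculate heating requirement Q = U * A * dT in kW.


dT = 20 - (-1) = 21 K
Q = U * A * dT
  = 5.8 * 244 * 21
  = 29719.20 W = 29.72 kW


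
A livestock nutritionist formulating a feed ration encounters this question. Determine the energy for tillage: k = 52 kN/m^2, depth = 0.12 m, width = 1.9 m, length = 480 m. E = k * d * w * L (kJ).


E = k * d * w * L
  = 52 * 0.12 * 1.9 * 480
  = 5690.88 kJ


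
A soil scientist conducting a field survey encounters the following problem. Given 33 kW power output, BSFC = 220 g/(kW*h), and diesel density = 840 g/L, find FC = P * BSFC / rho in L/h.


FC = P * BSFC / rho_fuel
   = 33 * 220 / 840
   = 7260 / 840
   = 8.64 L/h


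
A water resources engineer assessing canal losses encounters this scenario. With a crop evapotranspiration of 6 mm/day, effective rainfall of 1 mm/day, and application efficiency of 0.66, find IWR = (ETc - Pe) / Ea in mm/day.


IWR = (ETc - Pe) / Ea
    = (6 - 1) / 0.66
    = 5 / 0.66
    = 7.58 mm/day


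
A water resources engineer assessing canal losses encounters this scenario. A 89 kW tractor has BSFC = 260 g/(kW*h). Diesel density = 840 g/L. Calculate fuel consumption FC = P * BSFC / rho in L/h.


FC = P * BSFC / rho_fuel
   = 89 * 260 / 840
   = 23140 / 840
   = 27.55 L/h


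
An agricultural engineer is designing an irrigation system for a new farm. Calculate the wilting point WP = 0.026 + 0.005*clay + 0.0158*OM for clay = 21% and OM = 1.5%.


WP = 0.026 + 0.005*21 + 0.0158*1.5
   = 0.026 + 0.1050 + 0.0237
   = 0.1547


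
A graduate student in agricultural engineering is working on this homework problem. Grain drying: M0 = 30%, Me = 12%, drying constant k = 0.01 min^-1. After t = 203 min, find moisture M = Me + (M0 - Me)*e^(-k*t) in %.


M = Me + (M0 - Me) * e^(-k*t)
  = 12 + (30 - 12) * e^(-0.01*203)
  = 12 + 18 * e^(-2.030)
  = 12 + 18 * 0.13134
  = 12 + 2.3640
  = 14.36%


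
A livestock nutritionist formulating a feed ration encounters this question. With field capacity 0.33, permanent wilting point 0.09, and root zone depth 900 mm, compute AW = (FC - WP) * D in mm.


AW = (FC - WP) * D
   = (0.33 - 0.09) * 900
   = 0.24 * 900
   = 216 mm


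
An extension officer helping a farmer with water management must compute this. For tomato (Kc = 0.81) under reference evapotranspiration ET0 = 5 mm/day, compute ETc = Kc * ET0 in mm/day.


ETc = Kc * ET0
    = 0.81 * 5
    = 4.05 mm/day


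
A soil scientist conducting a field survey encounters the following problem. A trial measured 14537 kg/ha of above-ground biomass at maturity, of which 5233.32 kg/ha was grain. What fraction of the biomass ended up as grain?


HI = grain_yield / biomass
   = 5233.32 / 14537
   = 0.36


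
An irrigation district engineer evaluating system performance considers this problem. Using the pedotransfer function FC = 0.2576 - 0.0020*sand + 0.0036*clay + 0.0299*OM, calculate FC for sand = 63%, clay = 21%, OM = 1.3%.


FC = 0.2576 - 0.0020*63 + 0.0036*21 + 0.0299*1.3
   = 0.2576 - 0.1260 + 0.0756 + 0.0389
   = 0.2461


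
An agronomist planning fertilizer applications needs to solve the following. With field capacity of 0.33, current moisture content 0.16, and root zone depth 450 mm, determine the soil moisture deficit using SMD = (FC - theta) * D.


SMD = (FC - theta) * D
    = (0.33 - 0.16) * 450
    = 0.170 * 450
    = 76.50 mm


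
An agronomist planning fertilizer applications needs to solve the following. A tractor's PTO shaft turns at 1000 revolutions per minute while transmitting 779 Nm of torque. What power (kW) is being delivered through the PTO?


P = 2*pi*n*T / 60000
  = 2*pi * 1000 * 779 / 60000
  = 4894601.35 / 60000
  = 81.58 kW


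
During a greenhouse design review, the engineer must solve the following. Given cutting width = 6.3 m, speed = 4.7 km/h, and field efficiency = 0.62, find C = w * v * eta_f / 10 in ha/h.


C = w * v * eta_f / 10
  = 6.3 * 4.7 * 0.62 / 10
  = 18.36 / 10
  = 1.84 ha/h


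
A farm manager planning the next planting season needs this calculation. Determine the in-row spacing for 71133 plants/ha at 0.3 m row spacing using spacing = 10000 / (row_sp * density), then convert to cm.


spacing = 10000 / (row_sp * density)
        = 10000 / (0.3 * 71133)
        = 10000 / 21339.90
        = 0.46861 m = 46.86 cm


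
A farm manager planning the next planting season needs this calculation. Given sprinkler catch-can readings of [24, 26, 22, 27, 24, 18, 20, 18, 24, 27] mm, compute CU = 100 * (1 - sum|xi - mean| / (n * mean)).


xbar = 230 / 10 = 23
sum|xi - xbar| = 28
CU = 100 * (1 - 28 / (10 * 23))
   = 100 * (1 - 0.1217)
   = 87.83%


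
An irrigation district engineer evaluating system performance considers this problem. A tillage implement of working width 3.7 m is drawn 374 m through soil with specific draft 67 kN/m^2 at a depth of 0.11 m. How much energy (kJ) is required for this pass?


E = k * d * w * L
  = 67 * 0.11 * 3.7 * 374
  = 10198.61 kJ


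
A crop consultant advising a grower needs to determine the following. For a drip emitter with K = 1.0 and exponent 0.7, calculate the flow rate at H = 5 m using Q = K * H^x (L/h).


Q = K * H^x
  = 1.0 * 5^0.7
  = 1.0 * 3.0852
  = 3.09 L/h


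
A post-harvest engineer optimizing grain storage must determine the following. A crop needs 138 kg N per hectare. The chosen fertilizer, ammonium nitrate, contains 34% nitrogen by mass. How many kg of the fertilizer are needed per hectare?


Rate = N_required / (N_content / 100)
     = 138 / (34 / 100)
     = 138 / 0.34
     = 405.88 kg/ha


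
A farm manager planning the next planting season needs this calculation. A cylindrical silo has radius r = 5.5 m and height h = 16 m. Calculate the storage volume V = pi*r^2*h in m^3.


V = pi * r^2 * h
  = pi * 5.5^2 * 16
  = pi * 30.25 * 16
  = 1520.53 m^3


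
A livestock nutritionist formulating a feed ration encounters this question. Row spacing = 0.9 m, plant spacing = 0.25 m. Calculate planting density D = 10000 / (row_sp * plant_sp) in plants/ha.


D = 10000 / (row_sp * plant_sp)
  = 10000 / (0.9 * 0.25)
  = 10000 / 0.2250
  = 44444.44 plants/ha


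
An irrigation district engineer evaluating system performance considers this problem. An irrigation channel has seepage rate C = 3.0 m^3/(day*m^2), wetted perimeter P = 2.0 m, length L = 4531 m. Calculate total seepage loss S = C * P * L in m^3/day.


S = C * P * L
  = 3.0 * 2.0 * 4531
  = 27186 m^3/day


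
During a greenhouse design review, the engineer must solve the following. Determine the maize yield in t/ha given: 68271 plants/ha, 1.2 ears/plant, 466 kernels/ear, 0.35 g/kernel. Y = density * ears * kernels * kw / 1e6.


Y = density * ears * kernels * kw
  = 68271 * 1.2 * 466 * 0.35 g/ha
  = 13362000.12 g/ha
  = 13362.00 kg/ha = 13.36 t/ha


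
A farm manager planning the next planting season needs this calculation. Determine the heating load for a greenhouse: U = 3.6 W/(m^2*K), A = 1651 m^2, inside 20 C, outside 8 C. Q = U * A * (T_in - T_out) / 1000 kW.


dT = 20 - (8) = 12 K
Q = U * A * dT
  = 3.6 * 1651 * 12
  = 71323.20 W = 71.32 kW


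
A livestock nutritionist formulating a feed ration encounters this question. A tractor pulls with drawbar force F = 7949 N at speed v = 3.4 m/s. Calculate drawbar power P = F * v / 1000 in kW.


P = F * v / 1000
  = 7949 * 3.4 / 1000
  = 27026.60 / 1000
  = 27.03 kW


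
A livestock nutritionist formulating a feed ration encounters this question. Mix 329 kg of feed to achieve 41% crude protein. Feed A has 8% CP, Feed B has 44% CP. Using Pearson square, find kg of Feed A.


parts_A = CP_b - target = 44 - 41 = 3
parts_B = target - CP_a = 41 - 8 = 33
total_parts = 3 + 33 = 36
Feed A = 329 * 3 / 36 = 27.42 kg
Feed B = 329 * 33 / 36 = 301.58 kg

27.42 kg


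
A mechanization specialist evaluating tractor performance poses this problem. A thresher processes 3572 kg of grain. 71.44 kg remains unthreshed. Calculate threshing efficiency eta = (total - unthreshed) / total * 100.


eta = (total - unthreshed) / total * 100
    = (3572 - 71.44) / 3572 * 100
    = 3500.56 / 3572 * 100
    = 98%


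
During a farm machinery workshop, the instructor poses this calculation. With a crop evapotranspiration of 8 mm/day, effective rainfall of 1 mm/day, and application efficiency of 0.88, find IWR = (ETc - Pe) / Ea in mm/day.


IWR = (ETc - Pe) / Ea
    = (8 - 1) / 0.88
    = 7 / 0.88
    = 7.95 mm/day


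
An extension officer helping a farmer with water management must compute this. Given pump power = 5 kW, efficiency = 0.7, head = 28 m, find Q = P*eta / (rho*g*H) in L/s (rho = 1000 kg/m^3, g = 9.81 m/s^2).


Q = (P * 1000 * eta) / (rho * g * H)
  = (5 * 1000 * 0.7) / (1000 * 9.81 * 28)
  = 3500 / 274680
  = 0.01274 m^3/s = 12.74 L/s


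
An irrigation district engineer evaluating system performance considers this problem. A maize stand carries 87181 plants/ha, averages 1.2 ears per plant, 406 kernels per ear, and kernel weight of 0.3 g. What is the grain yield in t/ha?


Y = density * ears * kernels * kw
  = 87181 * 1.2 * 406 * 0.3 g/ha
  = 12742374.96 g/ha
  = 12742.37 kg/ha = 12.74 t/ha


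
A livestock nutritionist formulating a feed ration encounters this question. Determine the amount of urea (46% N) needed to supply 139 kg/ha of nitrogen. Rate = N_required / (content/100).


Rate = N_required / (N_content / 100)
     = 139 / (46 / 100)
     = 139 / 0.46
     = 302.17 kg/ha


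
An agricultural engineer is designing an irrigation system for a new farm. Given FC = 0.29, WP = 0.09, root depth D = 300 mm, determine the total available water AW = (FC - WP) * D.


AW = (FC - WP) * D
   = (0.29 - 0.09) * 300
   = 0.20 * 300
   = 60 mm


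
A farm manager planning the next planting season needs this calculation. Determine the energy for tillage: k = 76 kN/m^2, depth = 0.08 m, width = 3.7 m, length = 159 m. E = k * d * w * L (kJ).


E = k * d * w * L
  = 76 * 0.08 * 3.7 * 159
  = 3576.86 kJ


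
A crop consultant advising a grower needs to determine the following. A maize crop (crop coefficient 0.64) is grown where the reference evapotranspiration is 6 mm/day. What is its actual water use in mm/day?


ETc = Kc * ET0
    = 0.64 * 6
    = 3.84 mm/day


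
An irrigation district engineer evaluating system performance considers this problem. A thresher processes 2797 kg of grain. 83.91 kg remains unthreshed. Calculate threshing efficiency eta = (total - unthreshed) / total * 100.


eta = (total - unthreshed) / total * 100
    = (2797 - 83.91) / 2797 * 100
    = 2713.09 / 2797 * 100
    = 97%


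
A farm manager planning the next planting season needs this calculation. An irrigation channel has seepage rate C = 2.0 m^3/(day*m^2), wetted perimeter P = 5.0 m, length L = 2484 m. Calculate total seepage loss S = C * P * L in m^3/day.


S = C * P * L
  = 2.0 * 5.0 * 2484
  = 24840 m^3/day


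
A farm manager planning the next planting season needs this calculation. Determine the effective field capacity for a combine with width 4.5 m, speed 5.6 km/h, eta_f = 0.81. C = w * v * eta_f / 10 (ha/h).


C = w * v * eta_f / 10
  = 4.5 * 5.6 * 0.81 / 10
  = 20.41 / 10
  = 2.04 ha/h


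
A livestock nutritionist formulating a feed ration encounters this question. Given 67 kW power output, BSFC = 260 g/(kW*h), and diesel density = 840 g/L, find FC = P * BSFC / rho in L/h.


FC = P * BSFC / rho_fuel
   = 67 * 260 / 840
   = 17420 / 840
   = 20.74 L/h


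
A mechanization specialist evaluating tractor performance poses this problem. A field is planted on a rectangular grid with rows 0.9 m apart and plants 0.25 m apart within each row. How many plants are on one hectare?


D = 10000 / (row_sp * plant_sp)
  = 10000 / (0.9 * 0.25)
  = 10000 / 0.2250
  = 44444.44 plants/ha


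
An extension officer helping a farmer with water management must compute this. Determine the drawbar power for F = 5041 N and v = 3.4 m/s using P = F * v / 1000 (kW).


P = F * v / 1000
  = 5041 * 3.4 / 1000
  = 17139.40 / 1000
  = 17.14 kW


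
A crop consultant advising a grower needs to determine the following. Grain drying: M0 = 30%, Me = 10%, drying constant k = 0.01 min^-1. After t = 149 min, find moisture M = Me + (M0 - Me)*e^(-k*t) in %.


M = Me + (M0 - Me) * e^(-k*t)
  = 10 + (30 - 10) * e^(-0.01*149)
  = 10 + 20 * e^(-1.490)
  = 10 + 20 * 0.22537
  = 10 + 4.5075
  = 14.51%


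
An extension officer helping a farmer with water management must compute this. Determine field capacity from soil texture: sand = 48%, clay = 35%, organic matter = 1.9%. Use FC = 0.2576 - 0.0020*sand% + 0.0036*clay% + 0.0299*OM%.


FC = 0.2576 - 0.0020*48 + 0.0036*35 + 0.0299*1.9
   = 0.2576 - 0.0960 + 0.1260 + 0.0568
   = 0.3444


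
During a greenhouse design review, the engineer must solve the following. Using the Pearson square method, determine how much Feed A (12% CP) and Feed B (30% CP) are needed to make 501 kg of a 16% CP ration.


parts_A = CP_b - target = 30 - 16 = 14
parts_B = target - CP_a = 16 - 12 = 4
total_parts = 14 + 4 = 18
Feed A = 501 * 14 / 18 = 389.67 kg
Feed B = 501 * 4 / 18 = 111.33 kg

389.67 kg


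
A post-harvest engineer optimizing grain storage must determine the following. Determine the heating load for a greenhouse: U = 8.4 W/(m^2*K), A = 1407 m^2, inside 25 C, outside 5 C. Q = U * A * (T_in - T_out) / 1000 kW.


dT = 25 - (5) = 20 K
Q = U * A * dT
  = 8.4 * 1407 * 20
  = 236376 W = 236.38 kW


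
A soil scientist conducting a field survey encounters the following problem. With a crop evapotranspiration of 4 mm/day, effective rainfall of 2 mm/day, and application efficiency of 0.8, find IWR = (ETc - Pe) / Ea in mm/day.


IWR = (ETc - Pe) / Ea
    = (4 - 2) / 0.8
    = 2 / 0.8
    = 2.50 mm/day


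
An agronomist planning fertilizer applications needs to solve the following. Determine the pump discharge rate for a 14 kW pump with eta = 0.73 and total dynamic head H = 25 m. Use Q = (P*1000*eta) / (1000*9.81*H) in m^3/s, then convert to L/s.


Q = (P * 1000 * eta) / (rho * g * H)
  = (14 * 1000 * 0.73) / (1000 * 9.81 * 25)
  = 10220 / 245250
  = 0.04167 m^3/s = 41.67 L/s


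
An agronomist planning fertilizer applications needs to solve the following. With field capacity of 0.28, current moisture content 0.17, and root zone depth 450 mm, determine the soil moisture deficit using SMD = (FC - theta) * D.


SMD = (FC - theta) * D
    = (0.28 - 0.17) * 450
    = 0.110 * 450
    = 49.50 mm


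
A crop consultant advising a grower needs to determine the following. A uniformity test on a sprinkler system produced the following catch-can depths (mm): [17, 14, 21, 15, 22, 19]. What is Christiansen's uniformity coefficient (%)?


xbar = 108 / 6 = 18
sum|xi - xbar| = 16
CU = 100 * (1 - 16 / (6 * 18))
   = 100 * (1 - 0.1481)
   = 85.19%


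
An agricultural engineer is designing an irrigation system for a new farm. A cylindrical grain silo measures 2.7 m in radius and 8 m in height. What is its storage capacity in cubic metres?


V = pi * r^2 * h
  = pi * 2.7^2 * 8
  = pi * 7.29 * 8
  = 183.22 m^3


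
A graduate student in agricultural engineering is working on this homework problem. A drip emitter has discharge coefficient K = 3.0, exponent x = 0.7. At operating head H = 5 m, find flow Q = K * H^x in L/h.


Q = K * H^x
  = 3.0 * 5^0.7
  = 3.0 * 3.0852
  = 9.26 L/h


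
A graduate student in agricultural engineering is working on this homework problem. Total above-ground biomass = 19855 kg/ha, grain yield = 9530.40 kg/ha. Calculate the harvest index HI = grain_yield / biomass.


HI = grain_yield / biomass
   = 9530.40 / 19855
   = 0.48


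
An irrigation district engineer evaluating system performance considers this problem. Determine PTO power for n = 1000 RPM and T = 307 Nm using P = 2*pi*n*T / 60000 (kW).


P = 2*pi*n*T / 60000
  = 2*pi * 1000 * 307 / 60000
  = 1928937.89 / 60000
  = 32.15 kW


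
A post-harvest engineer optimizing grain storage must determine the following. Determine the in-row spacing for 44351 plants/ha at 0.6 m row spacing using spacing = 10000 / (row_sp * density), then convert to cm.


spacing = 10000 / (row_sp * density)
        = 10000 / (0.6 * 44351)
        = 10000 / 26610.60
        = 0.37579 m = 37.58 cm


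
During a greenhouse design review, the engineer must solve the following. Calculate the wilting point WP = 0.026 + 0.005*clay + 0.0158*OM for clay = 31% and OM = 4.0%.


WP = 0.026 + 0.005*31 + 0.0158*4.0
   = 0.026 + 0.1550 + 0.0632
   = 0.2442


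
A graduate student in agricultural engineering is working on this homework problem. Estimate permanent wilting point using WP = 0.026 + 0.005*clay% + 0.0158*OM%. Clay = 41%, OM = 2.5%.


WP = 0.026 + 0.005*41 + 0.0158*2.5
   = 0.026 + 0.2050 + 0.0395
   = 0.2705


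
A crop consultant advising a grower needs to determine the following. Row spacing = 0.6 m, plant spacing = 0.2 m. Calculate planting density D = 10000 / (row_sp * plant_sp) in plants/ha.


D = 10000 / (row_sp * plant_sp)
  = 10000 / (0.6 * 0.2)
  = 10000 / 0.1200
  = 83333.33 plants/ha


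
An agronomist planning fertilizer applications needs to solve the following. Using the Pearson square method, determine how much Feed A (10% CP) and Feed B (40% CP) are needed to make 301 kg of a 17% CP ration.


parts_A = CP_b - target = 40 - 17 = 23
parts_B = target - CP_a = 17 - 10 = 7
total_parts = 23 + 7 = 30
Feed A = 301 * 23 / 30 = 230.77 kg
Feed B = 301 * 7 / 30 = 70.23 kg

230.77 kg


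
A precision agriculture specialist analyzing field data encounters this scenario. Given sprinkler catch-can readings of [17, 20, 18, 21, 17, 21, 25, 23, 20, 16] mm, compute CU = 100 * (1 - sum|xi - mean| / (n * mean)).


xbar = 198 / 10 = 19.800
sum|xi - xbar| = 22.400
CU = 100 * (1 - 22.400 / (10 * 19.800))
   = 100 * (1 - 0.1131)
   = 88.69%


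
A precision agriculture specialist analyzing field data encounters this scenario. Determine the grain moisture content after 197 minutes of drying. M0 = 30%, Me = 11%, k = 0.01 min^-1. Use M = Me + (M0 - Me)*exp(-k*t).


M = Me + (M0 - Me) * e^(-k*t)
  = 11 + (30 - 11) * e^(-0.01*197)
  = 11 + 19 * e^(-1.970)
  = 11 + 19 * 0.13946
  = 11 + 2.6497
  = 13.65%


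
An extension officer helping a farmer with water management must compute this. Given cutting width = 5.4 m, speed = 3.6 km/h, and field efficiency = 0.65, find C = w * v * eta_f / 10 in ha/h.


C = w * v * eta_f / 10
  = 5.4 * 3.6 * 0.65 / 10
  = 12.64 / 10
  = 1.26 ha/h


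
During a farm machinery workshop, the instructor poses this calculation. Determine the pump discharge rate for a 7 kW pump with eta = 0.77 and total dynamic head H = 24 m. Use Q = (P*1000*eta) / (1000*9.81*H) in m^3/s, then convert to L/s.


Q = (P * 1000 * eta) / (rho * g * H)
  = (7 * 1000 * 0.77) / (1000 * 9.81 * 24)
  = 5390 / 235440
  = 0.02289 m^3/s = 22.89 L/s
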